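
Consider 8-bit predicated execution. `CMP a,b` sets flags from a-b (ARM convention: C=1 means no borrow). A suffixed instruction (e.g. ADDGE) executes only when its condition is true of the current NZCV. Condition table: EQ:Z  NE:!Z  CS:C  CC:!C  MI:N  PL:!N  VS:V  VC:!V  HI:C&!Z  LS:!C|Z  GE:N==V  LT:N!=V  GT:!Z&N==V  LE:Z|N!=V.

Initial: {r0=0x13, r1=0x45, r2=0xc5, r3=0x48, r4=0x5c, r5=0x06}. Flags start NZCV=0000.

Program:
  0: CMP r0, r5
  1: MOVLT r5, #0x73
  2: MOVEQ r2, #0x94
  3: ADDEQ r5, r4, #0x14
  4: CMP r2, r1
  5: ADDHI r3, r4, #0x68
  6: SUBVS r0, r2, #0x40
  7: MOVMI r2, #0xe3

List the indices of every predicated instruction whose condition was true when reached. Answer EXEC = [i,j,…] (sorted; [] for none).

[0] flags=0010 → (cmp)
[1] flags=0010 LT?F → skip
[2] flags=0010 EQ?F → skip
[3] flags=0010 EQ?F → skip
[4] flags=1010 → (cmp)
[5] flags=1010 HI?T → r3=0xc4
[6] flags=1010 VS?F → skip
[7] flags=1010 MI?T → r2=0xe3

EXEC = [5,7]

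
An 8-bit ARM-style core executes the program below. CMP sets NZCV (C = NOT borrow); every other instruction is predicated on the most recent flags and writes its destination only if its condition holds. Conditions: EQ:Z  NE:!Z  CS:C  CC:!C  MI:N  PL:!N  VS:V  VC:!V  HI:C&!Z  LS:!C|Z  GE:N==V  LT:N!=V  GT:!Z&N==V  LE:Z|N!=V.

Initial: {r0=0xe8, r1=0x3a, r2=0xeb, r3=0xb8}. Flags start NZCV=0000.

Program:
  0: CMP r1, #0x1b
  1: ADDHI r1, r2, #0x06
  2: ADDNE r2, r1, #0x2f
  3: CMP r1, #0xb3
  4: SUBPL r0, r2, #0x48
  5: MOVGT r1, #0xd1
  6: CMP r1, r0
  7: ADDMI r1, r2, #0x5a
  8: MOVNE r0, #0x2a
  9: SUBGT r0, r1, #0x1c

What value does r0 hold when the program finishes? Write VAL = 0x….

VAL = 0x2a

0: ✓ CMP  NZCV=0010
1: ✓ ADDHI  r1←0xf1
2: ✓ ADDNE  r2←0x20
3: ✓ CMP  NZCV=0010
4: ✓ SUBPL  r0←0xd8
5: ✓ MOVGT  r1←0xd1
6: ✓ CMP  NZCV=1000
7: ✓ ADDMI  r1←0x7a
8: ✓ MOVNE  r0←0x2a
9: · SUBGT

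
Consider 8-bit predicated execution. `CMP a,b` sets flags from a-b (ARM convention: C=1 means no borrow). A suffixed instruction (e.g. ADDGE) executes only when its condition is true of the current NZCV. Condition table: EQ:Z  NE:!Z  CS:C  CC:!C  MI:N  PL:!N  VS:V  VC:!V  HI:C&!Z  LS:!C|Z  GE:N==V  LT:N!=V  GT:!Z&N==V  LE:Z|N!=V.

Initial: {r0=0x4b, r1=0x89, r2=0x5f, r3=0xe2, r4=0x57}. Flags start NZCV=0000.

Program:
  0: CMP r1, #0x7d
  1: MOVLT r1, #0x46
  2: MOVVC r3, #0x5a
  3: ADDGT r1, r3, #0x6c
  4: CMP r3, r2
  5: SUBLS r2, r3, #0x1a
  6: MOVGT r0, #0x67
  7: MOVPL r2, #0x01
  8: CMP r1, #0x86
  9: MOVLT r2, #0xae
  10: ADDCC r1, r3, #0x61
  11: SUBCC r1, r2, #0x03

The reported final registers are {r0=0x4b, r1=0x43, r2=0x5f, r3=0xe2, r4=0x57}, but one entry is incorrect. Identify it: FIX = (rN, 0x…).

FIX = (r1, 0x5c)

[0] flags=0011 → (cmp)
[1] flags=0011 LT?T → r1=0x46
[2] flags=0011 VC?F → skip
[3] flags=0011 GT?F → skip
[4] flags=1010 → (cmp)
[5] flags=1010 LS?F → skip
[6] flags=1010 GT?F → skip
[7] flags=1010 PL?F → skip
[8] flags=1001 → (cmp)
[9] flags=1001 LT?F → skip
[10] flags=1001 CC?T → r1=0x43
[11] flags=1001 CC?T → r1=0x5c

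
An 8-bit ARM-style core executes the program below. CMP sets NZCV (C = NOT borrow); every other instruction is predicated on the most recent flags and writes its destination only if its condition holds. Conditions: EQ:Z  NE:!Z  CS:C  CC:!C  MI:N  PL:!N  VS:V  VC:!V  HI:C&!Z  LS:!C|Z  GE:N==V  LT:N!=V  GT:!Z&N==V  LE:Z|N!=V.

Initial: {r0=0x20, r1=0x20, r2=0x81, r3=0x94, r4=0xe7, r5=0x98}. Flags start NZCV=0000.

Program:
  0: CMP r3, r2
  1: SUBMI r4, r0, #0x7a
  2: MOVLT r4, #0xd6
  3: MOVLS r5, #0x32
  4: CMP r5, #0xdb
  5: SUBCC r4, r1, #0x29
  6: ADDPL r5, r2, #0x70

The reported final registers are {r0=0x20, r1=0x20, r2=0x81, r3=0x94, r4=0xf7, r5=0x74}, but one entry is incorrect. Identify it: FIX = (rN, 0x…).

FIX = (r5, 0x98)

0: ✓ CMP  NZCV=0010
1: · SUBMI
2: · MOVLT
3: · MOVLS
4: ✓ CMP  NZCV=1000
5: ✓ SUBCC  r4←0xf7
6: · ADDPL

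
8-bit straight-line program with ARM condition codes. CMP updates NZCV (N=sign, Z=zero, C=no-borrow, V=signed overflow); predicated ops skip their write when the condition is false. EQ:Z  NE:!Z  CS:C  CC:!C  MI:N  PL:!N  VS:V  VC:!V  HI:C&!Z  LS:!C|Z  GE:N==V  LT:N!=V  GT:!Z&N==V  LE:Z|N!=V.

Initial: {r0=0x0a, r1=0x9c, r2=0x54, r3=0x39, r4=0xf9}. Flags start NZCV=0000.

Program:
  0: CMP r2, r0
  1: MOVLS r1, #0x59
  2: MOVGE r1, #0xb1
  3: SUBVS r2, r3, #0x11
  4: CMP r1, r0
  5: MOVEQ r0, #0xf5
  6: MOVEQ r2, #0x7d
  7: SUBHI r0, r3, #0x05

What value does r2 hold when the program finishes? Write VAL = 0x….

VAL = 0x54

0: ✓ CMP  NZCV=0010
1: · MOVLS
2: ✓ MOVGE  r1←0xb1
3: · SUBVS
4: ✓ CMP  NZCV=1010
5: · MOVEQ
6: · MOVEQ
7: ✓ SUBHI  r0←0x34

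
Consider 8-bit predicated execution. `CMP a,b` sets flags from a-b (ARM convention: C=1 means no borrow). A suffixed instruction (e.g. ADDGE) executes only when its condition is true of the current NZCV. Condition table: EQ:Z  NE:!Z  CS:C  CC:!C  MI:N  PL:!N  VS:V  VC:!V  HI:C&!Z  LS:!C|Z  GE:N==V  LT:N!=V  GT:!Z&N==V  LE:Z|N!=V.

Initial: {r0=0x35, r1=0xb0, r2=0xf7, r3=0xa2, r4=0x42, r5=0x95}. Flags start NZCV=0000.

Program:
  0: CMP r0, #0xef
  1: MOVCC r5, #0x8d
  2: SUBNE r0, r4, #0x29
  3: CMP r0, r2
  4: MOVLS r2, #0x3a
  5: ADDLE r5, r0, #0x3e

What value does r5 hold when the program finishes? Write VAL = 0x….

0: ✓ CMP  NZCV=0000
1: ✓ MOVCC  r5←0x8d
2: ✓ SUBNE  r0←0x19
3: ✓ CMP  NZCV=0000
4: ✓ MOVLS  r2←0x3a
5: · ADDLE

VAL = 0x8d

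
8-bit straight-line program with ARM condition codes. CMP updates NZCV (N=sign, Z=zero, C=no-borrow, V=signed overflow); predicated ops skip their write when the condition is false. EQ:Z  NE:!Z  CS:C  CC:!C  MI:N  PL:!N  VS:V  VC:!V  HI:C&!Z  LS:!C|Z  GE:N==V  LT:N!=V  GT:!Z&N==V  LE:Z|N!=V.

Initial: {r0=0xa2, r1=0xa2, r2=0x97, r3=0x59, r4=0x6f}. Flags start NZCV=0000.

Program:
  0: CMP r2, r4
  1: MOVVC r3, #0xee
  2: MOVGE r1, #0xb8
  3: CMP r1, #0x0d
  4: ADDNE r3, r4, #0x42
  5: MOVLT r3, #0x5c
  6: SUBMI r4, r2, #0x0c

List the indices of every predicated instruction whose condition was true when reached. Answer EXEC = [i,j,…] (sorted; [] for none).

[0] flags=0011 → (cmp)
[1] flags=0011 VC?F → skip
[2] flags=0011 GE?F → skip
[3] flags=1010 → (cmp)
[4] flags=1010 NE?T → r3=0xb1
[5] flags=1010 LT?T → r3=0x5c
[6] flags=1010 MI?T → r4=0x8b

EXEC = [4,5,6]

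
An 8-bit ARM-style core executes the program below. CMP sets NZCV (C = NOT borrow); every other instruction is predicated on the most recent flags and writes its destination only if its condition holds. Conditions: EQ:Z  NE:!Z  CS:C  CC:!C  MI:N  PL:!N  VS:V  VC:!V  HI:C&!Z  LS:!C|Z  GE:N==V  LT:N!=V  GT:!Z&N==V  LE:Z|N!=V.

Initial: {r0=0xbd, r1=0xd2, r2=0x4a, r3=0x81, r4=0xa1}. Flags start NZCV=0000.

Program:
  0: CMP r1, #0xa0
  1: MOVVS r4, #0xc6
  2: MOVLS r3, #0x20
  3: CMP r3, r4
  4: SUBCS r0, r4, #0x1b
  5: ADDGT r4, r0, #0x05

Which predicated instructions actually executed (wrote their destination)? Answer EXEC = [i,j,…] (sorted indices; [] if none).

EXEC = []

0: ✓ CMP  NZCV=0010
1: · MOVVS
2: · MOVLS
3: ✓ CMP  NZCV=1000
4: · SUBCS
5: · ADDGT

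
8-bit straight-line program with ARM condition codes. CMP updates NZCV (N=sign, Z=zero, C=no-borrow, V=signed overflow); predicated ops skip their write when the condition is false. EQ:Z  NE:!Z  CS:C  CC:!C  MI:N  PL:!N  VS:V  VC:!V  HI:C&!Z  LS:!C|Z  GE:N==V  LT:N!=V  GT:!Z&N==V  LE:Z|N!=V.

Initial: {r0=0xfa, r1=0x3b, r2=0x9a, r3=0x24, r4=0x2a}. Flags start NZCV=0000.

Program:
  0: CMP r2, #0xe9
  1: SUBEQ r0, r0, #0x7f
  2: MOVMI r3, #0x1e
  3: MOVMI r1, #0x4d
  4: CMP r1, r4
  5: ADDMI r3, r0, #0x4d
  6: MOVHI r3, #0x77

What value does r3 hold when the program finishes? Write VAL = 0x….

0: ✓ CMP  NZCV=1000
1: · SUBEQ
2: ✓ MOVMI  r3←0x1e
3: ✓ MOVMI  r1←0x4d
4: ✓ CMP  NZCV=0010
5: · ADDMI
6: ✓ MOVHI  r3←0x77

VAL = 0x77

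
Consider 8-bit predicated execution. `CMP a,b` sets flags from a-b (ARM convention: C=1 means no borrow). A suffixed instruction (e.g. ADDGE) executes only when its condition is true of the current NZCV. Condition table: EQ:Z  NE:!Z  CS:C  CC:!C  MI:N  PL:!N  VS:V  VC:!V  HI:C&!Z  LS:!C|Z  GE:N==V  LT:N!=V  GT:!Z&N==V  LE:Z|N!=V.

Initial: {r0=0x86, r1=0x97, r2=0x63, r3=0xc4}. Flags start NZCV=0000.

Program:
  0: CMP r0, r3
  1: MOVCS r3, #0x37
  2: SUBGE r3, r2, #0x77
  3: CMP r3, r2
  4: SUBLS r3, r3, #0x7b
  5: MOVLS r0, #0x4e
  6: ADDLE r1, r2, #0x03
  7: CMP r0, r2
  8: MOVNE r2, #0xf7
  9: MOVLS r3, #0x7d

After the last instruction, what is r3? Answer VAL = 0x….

0: ✓ CMP  NZCV=1000
1: · MOVCS
2: · SUBGE
3: ✓ CMP  NZCV=0011
4: · SUBLS
5: · MOVLS
6: ✓ ADDLE  r1←0x66
7: ✓ CMP  NZCV=0011
8: ✓ MOVNE  r2←0xf7
9: · MOVLS

VAL = 0xc4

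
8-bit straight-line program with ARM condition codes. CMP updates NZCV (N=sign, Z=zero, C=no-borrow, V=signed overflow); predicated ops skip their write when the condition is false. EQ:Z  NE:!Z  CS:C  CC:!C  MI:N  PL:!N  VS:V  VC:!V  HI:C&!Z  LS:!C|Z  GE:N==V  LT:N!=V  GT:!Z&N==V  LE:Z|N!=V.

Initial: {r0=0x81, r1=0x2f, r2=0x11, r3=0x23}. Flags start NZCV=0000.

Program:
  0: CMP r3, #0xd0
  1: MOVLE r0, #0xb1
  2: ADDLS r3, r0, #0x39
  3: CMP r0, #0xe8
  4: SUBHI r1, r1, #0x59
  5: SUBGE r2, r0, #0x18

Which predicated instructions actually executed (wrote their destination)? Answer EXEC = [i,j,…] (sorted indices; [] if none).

[0] flags=0000 → (cmp)
[1] flags=0000 LE?F → skip
[2] flags=0000 LS?T → r3=0xba
[3] flags=1000 → (cmp)
[4] flags=1000 HI?F → skip
[5] flags=1000 GE?F → skip

EXEC = [2]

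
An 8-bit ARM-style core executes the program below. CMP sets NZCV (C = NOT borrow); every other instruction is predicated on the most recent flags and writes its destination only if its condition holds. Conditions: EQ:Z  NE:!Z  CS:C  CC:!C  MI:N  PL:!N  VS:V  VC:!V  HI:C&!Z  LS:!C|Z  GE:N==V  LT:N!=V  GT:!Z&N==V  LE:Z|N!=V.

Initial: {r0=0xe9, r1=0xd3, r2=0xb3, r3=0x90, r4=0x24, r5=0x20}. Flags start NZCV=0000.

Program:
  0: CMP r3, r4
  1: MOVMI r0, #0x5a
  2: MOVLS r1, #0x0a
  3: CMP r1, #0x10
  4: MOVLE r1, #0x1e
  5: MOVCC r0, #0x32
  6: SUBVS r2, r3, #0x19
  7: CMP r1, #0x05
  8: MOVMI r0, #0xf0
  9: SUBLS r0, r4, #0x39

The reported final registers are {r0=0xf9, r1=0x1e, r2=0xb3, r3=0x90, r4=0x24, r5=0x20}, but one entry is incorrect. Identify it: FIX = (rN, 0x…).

0: ✓ CMP  NZCV=0011
1: · MOVMI
2: · MOVLS
3: ✓ CMP  NZCV=1010
4: ✓ MOVLE  r1←0x1e
5: · MOVCC
6: · SUBVS
7: ✓ CMP  NZCV=0010
8: · MOVMI
9: · SUBLS

FIX = (r0, 0xe9)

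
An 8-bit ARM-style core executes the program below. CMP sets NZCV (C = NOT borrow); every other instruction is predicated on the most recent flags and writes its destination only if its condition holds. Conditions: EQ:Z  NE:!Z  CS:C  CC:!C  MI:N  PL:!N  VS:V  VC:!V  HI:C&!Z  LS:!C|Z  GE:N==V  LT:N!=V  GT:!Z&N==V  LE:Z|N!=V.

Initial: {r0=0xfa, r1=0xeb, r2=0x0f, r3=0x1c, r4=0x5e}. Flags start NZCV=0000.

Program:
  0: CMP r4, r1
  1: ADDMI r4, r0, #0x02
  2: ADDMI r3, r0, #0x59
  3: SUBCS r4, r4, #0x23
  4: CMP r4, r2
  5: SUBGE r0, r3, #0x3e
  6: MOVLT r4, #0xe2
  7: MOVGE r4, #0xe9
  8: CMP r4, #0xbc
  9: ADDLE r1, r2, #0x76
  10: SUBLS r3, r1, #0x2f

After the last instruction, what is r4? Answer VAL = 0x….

[0] flags=0000 → (cmp)
[1] flags=0000 MI?F → skip
[2] flags=0000 MI?F → skip
[3] flags=0000 CS?F → skip
[4] flags=0010 → (cmp)
[5] flags=0010 GE?T → r0=0xde
[6] flags=0010 LT?F → skip
[7] flags=0010 GE?T → r4=0xe9
[8] flags=0010 → (cmp)
[9] flags=0010 LE?F → skip
[10] flags=0010 LS?F → skip

VAL = 0xe9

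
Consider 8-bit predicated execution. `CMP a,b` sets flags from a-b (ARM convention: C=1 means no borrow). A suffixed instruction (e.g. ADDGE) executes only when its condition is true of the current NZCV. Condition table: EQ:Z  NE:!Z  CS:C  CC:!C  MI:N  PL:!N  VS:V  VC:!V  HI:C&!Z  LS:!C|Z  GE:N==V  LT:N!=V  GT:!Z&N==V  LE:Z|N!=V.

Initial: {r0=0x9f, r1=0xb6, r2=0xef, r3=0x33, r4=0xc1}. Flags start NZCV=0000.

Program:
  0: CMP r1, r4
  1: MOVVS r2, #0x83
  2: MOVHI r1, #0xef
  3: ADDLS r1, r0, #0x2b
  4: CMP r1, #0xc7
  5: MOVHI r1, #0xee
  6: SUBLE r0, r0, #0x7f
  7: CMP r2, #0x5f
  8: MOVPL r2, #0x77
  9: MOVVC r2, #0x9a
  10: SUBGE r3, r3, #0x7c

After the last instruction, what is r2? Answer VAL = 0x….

VAL = 0x9a

0: ✓ CMP  NZCV=1000
1: · MOVVS
2: · MOVHI
3: ✓ ADDLS  r1←0xca
4: ✓ CMP  NZCV=0010
5: ✓ MOVHI  r1←0xee
6: · SUBLE
7: ✓ CMP  NZCV=1010
8: · MOVPL
9: ✓ MOVVC  r2←0x9a
10: · SUBGE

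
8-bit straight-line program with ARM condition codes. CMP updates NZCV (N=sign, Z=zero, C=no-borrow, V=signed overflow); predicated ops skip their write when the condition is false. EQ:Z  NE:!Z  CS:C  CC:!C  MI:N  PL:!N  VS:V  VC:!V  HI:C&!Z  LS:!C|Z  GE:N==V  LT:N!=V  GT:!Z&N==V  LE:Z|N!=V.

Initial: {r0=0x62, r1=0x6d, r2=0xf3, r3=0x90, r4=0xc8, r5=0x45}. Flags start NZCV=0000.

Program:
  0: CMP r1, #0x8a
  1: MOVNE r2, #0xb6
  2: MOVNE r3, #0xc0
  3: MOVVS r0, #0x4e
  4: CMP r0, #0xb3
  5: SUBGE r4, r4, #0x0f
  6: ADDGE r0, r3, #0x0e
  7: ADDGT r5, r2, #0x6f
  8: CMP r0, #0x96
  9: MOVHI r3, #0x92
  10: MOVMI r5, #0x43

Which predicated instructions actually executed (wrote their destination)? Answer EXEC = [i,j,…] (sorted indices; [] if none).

[0] flags=1001 → (cmp)
[1] flags=1001 NE?T → r2=0xb6
[2] flags=1001 NE?T → r3=0xc0
[3] flags=1001 VS?T → r0=0x4e
[4] flags=1001 → (cmp)
[5] flags=1001 GE?T → r4=0xb9
[6] flags=1001 GE?T → r0=0xce
[7] flags=1001 GT?T → r5=0x25
[8] flags=0010 → (cmp)
[9] flags=0010 HI?T → r3=0x92
[10] flags=0010 MI?F → skip

EXEC = [1,2,3,5,6,7,9]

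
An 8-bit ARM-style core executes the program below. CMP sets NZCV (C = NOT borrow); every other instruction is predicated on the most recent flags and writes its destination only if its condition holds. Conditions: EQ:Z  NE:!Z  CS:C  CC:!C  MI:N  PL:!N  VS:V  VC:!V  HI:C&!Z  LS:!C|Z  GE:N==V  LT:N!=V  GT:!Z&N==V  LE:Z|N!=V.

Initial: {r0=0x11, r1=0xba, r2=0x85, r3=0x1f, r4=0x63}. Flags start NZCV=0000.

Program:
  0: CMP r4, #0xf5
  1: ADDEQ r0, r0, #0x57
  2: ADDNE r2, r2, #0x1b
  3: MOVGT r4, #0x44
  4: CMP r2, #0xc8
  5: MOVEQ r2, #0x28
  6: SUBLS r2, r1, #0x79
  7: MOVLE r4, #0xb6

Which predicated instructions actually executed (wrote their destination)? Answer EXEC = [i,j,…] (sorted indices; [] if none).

EXEC = [2,3,6,7]

0: ✓ CMP  NZCV=0000
1: · ADDEQ
2: ✓ ADDNE  r2←0xa0
3: ✓ MOVGT  r4←0x44
4: ✓ CMP  NZCV=1000
5: · MOVEQ
6: ✓ SUBLS  r2←0x41
7: ✓ MOVLE  r4←0xb6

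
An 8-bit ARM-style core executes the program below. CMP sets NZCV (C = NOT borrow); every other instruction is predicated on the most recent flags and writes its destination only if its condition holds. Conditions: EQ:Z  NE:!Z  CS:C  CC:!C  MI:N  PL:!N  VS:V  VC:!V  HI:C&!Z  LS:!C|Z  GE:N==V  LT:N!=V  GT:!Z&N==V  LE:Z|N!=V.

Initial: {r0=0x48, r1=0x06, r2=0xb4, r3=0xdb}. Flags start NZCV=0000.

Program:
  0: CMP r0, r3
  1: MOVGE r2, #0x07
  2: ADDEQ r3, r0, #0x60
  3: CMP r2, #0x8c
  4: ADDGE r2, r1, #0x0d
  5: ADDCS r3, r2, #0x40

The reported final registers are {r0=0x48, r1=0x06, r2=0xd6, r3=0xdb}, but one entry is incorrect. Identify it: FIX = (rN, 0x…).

0: ✓ CMP  NZCV=0000
1: ✓ MOVGE  r2←0x07
2: · ADDEQ
3: ✓ CMP  NZCV=0000
4: ✓ ADDGE  r2←0x13
5: · ADDCS

FIX = (r2, 0x13)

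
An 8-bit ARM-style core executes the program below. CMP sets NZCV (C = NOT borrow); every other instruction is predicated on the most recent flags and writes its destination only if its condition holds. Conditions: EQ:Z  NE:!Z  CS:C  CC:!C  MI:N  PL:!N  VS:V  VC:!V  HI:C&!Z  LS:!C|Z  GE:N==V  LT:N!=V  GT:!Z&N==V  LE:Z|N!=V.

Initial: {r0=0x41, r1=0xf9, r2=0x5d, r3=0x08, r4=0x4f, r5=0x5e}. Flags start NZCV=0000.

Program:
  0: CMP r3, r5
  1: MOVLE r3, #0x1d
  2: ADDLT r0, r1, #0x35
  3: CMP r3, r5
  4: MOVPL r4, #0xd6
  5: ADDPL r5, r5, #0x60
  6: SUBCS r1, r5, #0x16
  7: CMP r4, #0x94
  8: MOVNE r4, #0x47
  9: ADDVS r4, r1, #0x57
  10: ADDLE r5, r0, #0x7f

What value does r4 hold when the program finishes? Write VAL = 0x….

VAL = 0x50

[0] flags=1000 → (cmp)
[1] flags=1000 LE?T → r3=0x1d
[2] flags=1000 LT?T → r0=0x2e
[3] flags=1000 → (cmp)
[4] flags=1000 PL?F → skip
[5] flags=1000 PL?F → skip
[6] flags=1000 CS?F → skip
[7] flags=1001 → (cmp)
[8] flags=1001 NE?T → r4=0x47
[9] flags=1001 VS?T → r4=0x50
[10] flags=1001 LE?F → skip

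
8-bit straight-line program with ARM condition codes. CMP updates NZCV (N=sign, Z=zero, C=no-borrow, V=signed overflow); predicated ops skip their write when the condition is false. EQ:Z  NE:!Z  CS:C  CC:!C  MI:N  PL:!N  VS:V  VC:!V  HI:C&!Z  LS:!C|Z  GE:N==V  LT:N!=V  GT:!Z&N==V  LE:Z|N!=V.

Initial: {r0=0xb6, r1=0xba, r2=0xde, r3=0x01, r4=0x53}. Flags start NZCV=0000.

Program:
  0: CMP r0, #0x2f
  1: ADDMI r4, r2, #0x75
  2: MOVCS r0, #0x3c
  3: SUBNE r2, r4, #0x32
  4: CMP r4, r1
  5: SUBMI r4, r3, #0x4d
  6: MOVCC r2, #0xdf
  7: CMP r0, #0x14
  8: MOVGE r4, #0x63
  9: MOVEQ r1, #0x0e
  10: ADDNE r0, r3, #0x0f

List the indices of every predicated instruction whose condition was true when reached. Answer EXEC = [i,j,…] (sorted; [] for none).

[0] flags=1010 → (cmp)
[1] flags=1010 MI?T → r4=0x53
[2] flags=1010 CS?T → r0=0x3c
[3] flags=1010 NE?T → r2=0x21
[4] flags=1001 → (cmp)
[5] flags=1001 MI?T → r4=0xb4
[6] flags=1001 CC?T → r2=0xdf
[7] flags=0010 → (cmp)
[8] flags=0010 GE?T → r4=0x63
[9] flags=0010 EQ?F → skip
[10] flags=0010 NE?T → r0=0x10

EXEC = [1,2,3,5,6,8,10]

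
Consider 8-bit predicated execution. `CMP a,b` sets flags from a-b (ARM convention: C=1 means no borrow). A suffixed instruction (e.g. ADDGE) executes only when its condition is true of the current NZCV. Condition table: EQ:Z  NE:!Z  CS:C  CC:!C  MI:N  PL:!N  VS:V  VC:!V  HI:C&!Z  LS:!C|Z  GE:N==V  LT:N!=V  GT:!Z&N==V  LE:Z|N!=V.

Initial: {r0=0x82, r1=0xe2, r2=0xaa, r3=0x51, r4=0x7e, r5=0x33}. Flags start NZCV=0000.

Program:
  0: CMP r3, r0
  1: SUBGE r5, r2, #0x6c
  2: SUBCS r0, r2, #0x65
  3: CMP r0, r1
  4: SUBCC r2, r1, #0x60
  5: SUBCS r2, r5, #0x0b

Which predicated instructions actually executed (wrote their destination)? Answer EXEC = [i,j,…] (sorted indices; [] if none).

[0] flags=1001 → (cmp)
[1] flags=1001 GE?T → r5=0x3e
[2] flags=1001 CS?F → skip
[3] flags=1000 → (cmp)
[4] flags=1000 CC?T → r2=0x82
[5] flags=1000 CS?F → skip

EXEC = [1,4]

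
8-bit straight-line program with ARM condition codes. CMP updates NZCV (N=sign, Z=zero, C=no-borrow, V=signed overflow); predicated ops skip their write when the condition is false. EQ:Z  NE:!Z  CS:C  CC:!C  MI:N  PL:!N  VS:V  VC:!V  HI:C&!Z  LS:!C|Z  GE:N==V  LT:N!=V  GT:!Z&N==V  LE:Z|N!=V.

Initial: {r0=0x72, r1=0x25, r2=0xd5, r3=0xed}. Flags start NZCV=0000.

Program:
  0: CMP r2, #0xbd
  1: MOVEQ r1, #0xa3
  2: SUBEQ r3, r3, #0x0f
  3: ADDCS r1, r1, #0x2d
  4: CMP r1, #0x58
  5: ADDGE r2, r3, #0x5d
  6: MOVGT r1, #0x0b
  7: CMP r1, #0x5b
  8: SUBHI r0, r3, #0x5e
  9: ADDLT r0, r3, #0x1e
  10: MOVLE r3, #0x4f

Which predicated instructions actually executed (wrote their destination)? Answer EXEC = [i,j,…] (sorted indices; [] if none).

EXEC = [3,9,10]

[0] flags=0010 → (cmp)
[1] flags=0010 EQ?F → skip
[2] flags=0010 EQ?F → skip
[3] flags=0010 CS?T → r1=0x52
[4] flags=1000 → (cmp)
[5] flags=1000 GE?F → skip
[6] flags=1000 GT?F → skip
[7] flags=1000 → (cmp)
[8] flags=1000 HI?F → skip
[9] flags=1000 LT?T → r0=0x0b
[10] flags=1000 LE?T → r3=0x4f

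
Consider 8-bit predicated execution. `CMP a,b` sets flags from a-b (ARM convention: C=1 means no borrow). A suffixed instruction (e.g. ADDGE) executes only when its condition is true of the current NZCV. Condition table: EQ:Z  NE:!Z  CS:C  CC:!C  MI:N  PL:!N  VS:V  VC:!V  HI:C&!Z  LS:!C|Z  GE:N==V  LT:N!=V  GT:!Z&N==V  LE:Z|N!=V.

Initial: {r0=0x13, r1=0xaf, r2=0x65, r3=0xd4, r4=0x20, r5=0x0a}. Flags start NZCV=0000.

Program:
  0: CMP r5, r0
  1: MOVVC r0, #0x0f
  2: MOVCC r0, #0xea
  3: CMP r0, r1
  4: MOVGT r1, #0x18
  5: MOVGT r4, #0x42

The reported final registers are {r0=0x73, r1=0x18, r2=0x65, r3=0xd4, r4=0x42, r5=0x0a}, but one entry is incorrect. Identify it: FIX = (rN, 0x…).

[0] flags=1000 → (cmp)
[1] flags=1000 VC?T → r0=0x0f
[2] flags=1000 CC?T → r0=0xea
[3] flags=0010 → (cmp)
[4] flags=0010 GT?T → r1=0x18
[5] flags=0010 GT?T → r4=0x42

FIX = (r0, 0xea)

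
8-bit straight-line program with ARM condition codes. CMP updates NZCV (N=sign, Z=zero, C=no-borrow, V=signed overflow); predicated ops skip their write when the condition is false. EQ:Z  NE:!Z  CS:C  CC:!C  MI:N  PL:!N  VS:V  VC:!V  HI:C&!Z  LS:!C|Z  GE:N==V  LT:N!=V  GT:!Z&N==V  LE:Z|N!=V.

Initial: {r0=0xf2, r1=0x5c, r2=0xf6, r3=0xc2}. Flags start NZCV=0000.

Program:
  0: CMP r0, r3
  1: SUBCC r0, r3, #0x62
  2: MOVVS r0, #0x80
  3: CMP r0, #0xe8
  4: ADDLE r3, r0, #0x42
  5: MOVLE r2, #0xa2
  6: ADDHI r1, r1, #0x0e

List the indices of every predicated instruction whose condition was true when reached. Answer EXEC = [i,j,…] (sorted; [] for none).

EXEC = [6]

[0] flags=0010 → (cmp)
[1] flags=0010 CC?F → skip
[2] flags=0010 VS?F → skip
[3] flags=0010 → (cmp)
[4] flags=0010 LE?F → skip
[5] flags=0010 LE?F → skip
[6] flags=0010 HI?T → r1=0x6a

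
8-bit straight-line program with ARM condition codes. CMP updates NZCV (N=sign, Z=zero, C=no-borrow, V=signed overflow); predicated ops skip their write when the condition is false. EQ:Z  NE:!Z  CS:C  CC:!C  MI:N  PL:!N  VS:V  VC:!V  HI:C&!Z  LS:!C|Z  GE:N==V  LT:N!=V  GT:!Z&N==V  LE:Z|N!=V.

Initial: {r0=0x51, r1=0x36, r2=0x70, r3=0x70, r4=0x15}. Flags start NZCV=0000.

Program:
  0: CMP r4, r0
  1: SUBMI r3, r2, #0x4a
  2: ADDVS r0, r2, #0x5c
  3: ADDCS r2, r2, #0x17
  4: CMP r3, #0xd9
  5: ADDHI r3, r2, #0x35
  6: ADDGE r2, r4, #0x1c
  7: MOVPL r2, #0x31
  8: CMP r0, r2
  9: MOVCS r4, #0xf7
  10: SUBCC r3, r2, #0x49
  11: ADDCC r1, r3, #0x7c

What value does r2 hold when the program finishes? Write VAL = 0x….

[0] flags=1000 → (cmp)
[1] flags=1000 MI?T → r3=0x26
[2] flags=1000 VS?F → skip
[3] flags=1000 CS?F → skip
[4] flags=0000 → (cmp)
[5] flags=0000 HI?F → skip
[6] flags=0000 GE?T → r2=0x31
[7] flags=0000 PL?T → r2=0x31
[8] flags=0010 → (cmp)
[9] flags=0010 CS?T → r4=0xf7
[10] flags=0010 CC?F → skip
[11] flags=0010 CC?F → skip

VAL = 0x31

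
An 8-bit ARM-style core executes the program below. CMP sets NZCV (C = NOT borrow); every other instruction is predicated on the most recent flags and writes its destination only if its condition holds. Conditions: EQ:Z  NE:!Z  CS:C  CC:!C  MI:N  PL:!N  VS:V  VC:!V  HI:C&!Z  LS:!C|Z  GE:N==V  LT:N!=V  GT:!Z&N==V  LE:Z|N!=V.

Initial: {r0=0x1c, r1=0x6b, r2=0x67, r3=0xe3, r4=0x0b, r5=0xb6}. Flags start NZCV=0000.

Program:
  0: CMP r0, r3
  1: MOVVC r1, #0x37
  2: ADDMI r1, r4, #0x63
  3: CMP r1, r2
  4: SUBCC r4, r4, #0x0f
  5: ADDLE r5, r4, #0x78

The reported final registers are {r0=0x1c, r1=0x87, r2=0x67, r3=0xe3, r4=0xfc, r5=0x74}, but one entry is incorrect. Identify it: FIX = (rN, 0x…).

FIX = (r1, 0x37)

[0] flags=0000 → (cmp)
[1] flags=0000 VC?T → r1=0x37
[2] flags=0000 MI?F → skip
[3] flags=1000 → (cmp)
[4] flags=1000 CC?T → r4=0xfc
[5] flags=1000 LE?T → r5=0x74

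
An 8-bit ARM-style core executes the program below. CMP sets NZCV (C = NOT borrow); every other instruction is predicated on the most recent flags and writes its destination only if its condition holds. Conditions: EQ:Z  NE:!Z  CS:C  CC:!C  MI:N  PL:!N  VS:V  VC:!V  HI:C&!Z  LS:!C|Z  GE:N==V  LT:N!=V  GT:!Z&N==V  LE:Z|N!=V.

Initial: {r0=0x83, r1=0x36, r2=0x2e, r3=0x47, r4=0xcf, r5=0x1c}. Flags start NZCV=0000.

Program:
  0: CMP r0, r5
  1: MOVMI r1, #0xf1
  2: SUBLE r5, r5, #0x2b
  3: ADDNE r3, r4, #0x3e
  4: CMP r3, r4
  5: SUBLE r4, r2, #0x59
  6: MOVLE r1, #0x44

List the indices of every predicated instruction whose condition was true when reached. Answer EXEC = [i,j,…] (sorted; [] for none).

EXEC = [2,3]

0: ✓ CMP  NZCV=0011
1: · MOVMI
2: ✓ SUBLE  r5←0xf1
3: ✓ ADDNE  r3←0x0d
4: ✓ CMP  NZCV=0000
5: · SUBLE
6: · MOVLE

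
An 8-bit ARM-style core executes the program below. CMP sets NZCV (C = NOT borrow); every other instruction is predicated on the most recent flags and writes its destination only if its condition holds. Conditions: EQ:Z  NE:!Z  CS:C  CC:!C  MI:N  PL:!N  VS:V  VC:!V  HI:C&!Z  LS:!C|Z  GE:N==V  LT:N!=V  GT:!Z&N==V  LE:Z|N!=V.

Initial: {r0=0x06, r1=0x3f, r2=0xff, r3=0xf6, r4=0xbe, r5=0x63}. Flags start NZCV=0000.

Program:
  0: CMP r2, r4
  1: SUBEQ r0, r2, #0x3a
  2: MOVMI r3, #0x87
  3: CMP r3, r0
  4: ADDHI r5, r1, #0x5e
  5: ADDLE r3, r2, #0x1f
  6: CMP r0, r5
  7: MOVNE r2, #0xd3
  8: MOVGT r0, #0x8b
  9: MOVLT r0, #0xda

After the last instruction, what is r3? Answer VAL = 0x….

VAL = 0x1e

[0] flags=0010 → (cmp)
[1] flags=0010 EQ?F → skip
[2] flags=0010 MI?F → skip
[3] flags=1010 → (cmp)
[4] flags=1010 HI?T → r5=0x9d
[5] flags=1010 LE?T → r3=0x1e
[6] flags=0000 → (cmp)
[7] flags=0000 NE?T → r2=0xd3
[8] flags=0000 GT?T → r0=0x8b
[9] flags=0000 LT?F → skip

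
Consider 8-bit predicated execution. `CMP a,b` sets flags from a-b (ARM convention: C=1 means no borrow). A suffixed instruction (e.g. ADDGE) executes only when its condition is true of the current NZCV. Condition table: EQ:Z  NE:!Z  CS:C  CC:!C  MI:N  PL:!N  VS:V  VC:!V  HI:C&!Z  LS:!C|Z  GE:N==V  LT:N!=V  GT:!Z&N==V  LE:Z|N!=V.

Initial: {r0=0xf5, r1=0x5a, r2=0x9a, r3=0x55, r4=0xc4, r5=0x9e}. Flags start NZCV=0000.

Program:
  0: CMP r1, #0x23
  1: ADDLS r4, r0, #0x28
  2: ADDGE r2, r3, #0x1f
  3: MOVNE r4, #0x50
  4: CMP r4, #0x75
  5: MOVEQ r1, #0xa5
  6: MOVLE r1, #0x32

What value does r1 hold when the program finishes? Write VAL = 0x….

VAL = 0x32

[0] flags=0010 → (cmp)
[1] flags=0010 LS?F → skip
[2] flags=0010 GE?T → r2=0x74
[3] flags=0010 NE?T → r4=0x50
[4] flags=1000 → (cmp)
[5] flags=1000 EQ?F → skip
[6] flags=1000 LE?T → r1=0x32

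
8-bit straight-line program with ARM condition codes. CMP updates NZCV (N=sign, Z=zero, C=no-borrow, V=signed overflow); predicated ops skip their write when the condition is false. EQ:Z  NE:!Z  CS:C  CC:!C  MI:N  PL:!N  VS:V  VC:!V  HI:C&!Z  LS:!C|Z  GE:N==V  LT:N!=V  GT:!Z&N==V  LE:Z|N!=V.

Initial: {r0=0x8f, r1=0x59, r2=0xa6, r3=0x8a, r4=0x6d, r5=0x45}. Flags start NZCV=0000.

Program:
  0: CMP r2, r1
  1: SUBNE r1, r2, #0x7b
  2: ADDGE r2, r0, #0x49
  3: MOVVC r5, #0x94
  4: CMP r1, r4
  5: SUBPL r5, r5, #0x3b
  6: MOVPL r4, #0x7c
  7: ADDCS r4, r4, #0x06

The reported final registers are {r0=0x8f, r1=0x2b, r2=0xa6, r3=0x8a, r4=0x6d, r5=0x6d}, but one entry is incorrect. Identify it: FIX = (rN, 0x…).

0: ✓ CMP  NZCV=0011
1: ✓ SUBNE  r1←0x2b
2: · ADDGE
3: · MOVVC
4: ✓ CMP  NZCV=1000
5: · SUBPL
6: · MOVPL
7: · ADDCS

FIX = (r5, 0x45)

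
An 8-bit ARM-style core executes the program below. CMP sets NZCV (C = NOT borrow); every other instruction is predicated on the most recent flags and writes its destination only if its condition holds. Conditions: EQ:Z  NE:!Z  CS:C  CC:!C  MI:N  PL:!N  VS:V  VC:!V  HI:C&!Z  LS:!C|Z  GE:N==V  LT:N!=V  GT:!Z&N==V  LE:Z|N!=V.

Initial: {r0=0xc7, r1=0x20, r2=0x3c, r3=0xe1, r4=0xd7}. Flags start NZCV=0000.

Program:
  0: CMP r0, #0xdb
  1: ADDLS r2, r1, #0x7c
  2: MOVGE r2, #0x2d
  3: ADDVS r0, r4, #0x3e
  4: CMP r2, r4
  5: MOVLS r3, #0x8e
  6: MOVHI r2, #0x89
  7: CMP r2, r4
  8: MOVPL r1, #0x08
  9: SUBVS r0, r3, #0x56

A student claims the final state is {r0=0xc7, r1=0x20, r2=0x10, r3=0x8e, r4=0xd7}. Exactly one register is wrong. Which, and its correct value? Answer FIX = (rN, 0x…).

[0] flags=1000 → (cmp)
[1] flags=1000 LS?T → r2=0x9c
[2] flags=1000 GE?F → skip
[3] flags=1000 VS?F → skip
[4] flags=1000 → (cmp)
[5] flags=1000 LS?T → r3=0x8e
[6] flags=1000 HI?F → skip
[7] flags=1000 → (cmp)
[8] flags=1000 PL?F → skip
[9] flags=1000 VS?F → skip

FIX = (r2, 0x9c)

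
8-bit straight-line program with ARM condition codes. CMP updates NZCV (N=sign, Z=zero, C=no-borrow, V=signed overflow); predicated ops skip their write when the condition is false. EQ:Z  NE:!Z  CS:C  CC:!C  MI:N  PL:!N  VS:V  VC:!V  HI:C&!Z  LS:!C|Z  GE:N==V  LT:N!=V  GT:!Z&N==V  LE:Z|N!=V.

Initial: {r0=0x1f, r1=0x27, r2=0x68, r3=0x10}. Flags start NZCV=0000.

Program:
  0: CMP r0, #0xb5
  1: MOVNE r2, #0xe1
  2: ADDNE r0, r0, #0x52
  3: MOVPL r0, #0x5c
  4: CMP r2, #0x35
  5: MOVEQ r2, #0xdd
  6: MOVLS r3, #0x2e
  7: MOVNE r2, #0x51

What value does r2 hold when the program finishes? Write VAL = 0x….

VAL = 0x51

0: ✓ CMP  NZCV=0000
1: ✓ MOVNE  r2←0xe1
2: ✓ ADDNE  r0←0x71
3: ✓ MOVPL  r0←0x5c
4: ✓ CMP  NZCV=1010
5: · MOVEQ
6: · MOVLS
7: ✓ MOVNE  r2←0x51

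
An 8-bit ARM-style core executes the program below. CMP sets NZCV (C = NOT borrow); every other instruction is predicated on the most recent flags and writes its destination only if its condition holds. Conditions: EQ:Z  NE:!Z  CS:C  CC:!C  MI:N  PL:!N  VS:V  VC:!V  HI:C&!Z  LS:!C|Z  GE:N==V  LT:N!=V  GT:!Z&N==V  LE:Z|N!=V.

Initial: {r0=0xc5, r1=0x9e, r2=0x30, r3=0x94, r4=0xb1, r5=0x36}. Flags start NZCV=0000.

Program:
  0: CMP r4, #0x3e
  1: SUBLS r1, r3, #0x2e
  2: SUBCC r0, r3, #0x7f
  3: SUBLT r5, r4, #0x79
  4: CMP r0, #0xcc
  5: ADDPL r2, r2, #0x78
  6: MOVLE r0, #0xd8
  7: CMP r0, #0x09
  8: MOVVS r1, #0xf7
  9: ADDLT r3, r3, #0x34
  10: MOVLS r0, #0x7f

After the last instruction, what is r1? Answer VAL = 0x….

[0] flags=0011 → (cmp)
[1] flags=0011 LS?F → skip
[2] flags=0011 CC?F → skip
[3] flags=0011 LT?T → r5=0x38
[4] flags=1000 → (cmp)
[5] flags=1000 PL?F → skip
[6] flags=1000 LE?T → r0=0xd8
[7] flags=1010 → (cmp)
[8] flags=1010 VS?F → skip
[9] flags=1010 LT?T → r3=0xc8
[10] flags=1010 LS?F → skip

VAL = 0x9e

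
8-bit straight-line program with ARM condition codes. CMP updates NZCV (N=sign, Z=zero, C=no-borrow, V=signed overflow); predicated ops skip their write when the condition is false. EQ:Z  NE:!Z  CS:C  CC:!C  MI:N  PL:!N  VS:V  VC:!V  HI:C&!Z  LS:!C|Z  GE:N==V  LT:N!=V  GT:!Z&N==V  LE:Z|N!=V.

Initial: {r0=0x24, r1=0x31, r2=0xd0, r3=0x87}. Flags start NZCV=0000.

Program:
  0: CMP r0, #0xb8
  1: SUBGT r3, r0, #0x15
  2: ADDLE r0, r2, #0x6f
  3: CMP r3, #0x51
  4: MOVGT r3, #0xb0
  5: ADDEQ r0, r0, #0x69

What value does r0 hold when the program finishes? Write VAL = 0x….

0: ✓ CMP  NZCV=0000
1: ✓ SUBGT  r3←0x0f
2: · ADDLE
3: ✓ CMP  NZCV=1000
4: · MOVGT
5: · ADDEQ

VAL = 0x24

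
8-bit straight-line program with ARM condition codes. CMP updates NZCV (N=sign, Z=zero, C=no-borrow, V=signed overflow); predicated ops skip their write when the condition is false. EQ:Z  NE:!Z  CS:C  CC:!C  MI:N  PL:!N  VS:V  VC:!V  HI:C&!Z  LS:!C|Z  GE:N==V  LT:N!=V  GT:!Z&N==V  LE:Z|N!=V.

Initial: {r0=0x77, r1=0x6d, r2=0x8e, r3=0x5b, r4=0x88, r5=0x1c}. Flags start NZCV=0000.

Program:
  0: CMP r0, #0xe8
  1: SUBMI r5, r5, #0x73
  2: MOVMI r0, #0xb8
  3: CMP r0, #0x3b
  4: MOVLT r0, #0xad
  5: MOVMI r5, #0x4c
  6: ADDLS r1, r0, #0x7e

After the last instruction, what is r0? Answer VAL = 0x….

VAL = 0xad

[0] flags=1001 → (cmp)
[1] flags=1001 MI?T → r5=0xa9
[2] flags=1001 MI?T → r0=0xb8
[3] flags=0011 → (cmp)
[4] flags=0011 LT?T → r0=0xad
[5] flags=0011 MI?F → skip
[6] flags=0011 LS?F → skip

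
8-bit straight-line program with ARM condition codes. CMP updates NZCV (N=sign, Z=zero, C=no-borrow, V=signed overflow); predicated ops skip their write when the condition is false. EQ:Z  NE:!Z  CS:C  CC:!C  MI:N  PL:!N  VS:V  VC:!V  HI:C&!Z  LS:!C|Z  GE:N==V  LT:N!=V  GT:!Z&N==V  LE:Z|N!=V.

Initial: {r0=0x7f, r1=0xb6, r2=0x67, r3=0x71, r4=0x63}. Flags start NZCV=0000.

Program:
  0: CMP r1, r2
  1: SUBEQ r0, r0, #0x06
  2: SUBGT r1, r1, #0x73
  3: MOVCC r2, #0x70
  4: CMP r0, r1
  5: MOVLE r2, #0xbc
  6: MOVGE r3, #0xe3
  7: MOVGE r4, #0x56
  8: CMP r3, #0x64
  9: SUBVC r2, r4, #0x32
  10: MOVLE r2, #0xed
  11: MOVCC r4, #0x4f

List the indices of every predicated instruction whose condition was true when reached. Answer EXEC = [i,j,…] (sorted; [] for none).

EXEC = [6,7,10]

[0] flags=0011 → (cmp)
[1] flags=0011 EQ?F → skip
[2] flags=0011 GT?F → skip
[3] flags=0011 CC?F → skip
[4] flags=1001 → (cmp)
[5] flags=1001 LE?F → skip
[6] flags=1001 GE?T → r3=0xe3
[7] flags=1001 GE?T → r4=0x56
[8] flags=0011 → (cmp)
[9] flags=0011 VC?F → skip
[10] flags=0011 LE?T → r2=0xed
[11] flags=0011 CC?F → skip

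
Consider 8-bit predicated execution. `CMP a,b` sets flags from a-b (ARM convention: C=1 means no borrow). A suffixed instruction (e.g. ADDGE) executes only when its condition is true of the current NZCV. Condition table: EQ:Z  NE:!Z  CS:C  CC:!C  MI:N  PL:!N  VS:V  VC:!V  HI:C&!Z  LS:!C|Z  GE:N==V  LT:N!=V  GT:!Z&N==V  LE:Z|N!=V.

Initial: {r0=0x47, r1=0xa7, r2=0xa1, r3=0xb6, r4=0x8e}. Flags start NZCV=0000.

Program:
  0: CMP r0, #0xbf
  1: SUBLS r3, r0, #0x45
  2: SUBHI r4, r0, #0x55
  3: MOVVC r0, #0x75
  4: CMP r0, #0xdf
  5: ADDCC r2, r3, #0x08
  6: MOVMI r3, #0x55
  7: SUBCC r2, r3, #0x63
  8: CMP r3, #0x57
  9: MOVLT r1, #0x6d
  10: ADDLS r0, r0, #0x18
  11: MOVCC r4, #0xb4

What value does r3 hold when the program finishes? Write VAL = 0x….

0: ✓ CMP  NZCV=1001
1: ✓ SUBLS  r3←0x02
2: · SUBHI
3: · MOVVC
4: ✓ CMP  NZCV=0000
5: ✓ ADDCC  r2←0x0a
6: · MOVMI
7: ✓ SUBCC  r2←0x9f
8: ✓ CMP  NZCV=1000
9: ✓ MOVLT  r1←0x6d
10: ✓ ADDLS  r0←0x5f
11: ✓ MOVCC  r4←0xb4

VAL = 0x02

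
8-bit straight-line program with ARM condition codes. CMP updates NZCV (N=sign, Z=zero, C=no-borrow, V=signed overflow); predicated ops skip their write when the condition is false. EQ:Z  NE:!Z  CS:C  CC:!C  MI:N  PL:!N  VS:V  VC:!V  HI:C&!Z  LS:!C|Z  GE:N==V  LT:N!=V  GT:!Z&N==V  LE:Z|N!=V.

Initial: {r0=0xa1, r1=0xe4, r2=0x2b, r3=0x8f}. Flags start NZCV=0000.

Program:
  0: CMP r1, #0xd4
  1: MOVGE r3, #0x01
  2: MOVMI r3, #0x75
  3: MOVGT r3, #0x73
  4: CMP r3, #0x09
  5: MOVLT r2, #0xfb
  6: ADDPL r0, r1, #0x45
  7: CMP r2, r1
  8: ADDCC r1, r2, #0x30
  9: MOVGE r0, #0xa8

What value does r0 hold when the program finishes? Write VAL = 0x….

[0] flags=0010 → (cmp)
[1] flags=0010 GE?T → r3=0x01
[2] flags=0010 MI?F → skip
[3] flags=0010 GT?T → r3=0x73
[4] flags=0010 → (cmp)
[5] flags=0010 LT?F → skip
[6] flags=0010 PL?T → r0=0x29
[7] flags=0000 → (cmp)
[8] flags=0000 CC?T → r1=0x5b
[9] flags=0000 GE?T → r0=0xa8

VAL = 0xa8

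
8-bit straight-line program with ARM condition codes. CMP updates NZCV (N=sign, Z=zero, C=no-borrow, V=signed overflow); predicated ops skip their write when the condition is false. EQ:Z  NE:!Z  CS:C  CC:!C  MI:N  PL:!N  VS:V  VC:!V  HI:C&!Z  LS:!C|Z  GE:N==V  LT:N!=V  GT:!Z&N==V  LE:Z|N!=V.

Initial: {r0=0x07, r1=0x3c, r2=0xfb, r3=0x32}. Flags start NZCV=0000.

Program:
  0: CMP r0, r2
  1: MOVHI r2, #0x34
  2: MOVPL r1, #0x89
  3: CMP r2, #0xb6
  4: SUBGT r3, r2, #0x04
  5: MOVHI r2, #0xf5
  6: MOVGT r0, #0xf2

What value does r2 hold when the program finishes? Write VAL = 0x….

0: ✓ CMP  NZCV=0000
1: · MOVHI
2: ✓ MOVPL  r1←0x89
3: ✓ CMP  NZCV=0010
4: ✓ SUBGT  r3←0xf7
5: ✓ MOVHI  r2←0xf5
6: ✓ MOVGT  r0←0xf2

VAL = 0xf5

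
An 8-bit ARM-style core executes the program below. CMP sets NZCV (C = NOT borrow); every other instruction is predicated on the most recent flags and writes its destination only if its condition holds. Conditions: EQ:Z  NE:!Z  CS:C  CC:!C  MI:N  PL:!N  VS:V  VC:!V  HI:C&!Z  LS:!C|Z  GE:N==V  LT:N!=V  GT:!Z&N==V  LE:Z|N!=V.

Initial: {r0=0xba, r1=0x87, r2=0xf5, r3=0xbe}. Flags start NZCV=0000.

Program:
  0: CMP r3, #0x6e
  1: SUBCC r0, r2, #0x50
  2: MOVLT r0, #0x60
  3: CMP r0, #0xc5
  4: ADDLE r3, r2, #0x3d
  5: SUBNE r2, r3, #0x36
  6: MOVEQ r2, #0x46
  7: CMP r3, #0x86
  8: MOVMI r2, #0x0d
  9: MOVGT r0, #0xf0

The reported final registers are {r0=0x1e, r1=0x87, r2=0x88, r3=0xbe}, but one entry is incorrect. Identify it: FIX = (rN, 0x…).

FIX = (r0, 0xf0)

0: ✓ CMP  NZCV=0011
1: · SUBCC
2: ✓ MOVLT  r0←0x60
3: ✓ CMP  NZCV=1001
4: · ADDLE
5: ✓ SUBNE  r2←0x88
6: · MOVEQ
7: ✓ CMP  NZCV=0010
8: · MOVMI
9: ✓ MOVGT  r0←0xf0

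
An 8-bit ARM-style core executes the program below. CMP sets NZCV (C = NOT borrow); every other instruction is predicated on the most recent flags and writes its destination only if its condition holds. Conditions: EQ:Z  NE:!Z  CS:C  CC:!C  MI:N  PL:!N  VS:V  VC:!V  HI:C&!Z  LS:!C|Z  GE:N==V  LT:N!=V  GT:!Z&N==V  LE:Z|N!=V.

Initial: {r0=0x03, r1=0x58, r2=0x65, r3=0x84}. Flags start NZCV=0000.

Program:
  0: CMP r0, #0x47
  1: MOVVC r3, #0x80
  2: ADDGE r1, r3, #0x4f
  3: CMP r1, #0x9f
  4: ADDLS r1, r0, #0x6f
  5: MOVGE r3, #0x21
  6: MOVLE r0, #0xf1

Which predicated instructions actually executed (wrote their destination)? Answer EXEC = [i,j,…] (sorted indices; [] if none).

EXEC = [1,4,5]

[0] flags=1000 → (cmp)
[1] flags=1000 VC?T → r3=0x80
[2] flags=1000 GE?F → skip
[3] flags=1001 → (cmp)
[4] flags=1001 LS?T → r1=0x72
[5] flags=1001 GE?T → r3=0x21
[6] flags=1001 LE?F → skip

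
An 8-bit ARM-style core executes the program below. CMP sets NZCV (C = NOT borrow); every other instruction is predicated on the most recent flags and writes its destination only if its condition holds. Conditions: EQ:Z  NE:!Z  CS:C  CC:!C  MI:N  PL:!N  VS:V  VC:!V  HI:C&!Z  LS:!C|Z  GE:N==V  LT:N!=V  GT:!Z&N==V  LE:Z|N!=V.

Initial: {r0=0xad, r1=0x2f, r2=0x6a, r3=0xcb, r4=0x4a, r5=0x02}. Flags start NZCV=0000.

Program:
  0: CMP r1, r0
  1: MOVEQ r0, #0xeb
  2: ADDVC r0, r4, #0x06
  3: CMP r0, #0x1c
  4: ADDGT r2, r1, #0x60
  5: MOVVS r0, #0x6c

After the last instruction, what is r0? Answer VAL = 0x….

0: ✓ CMP  NZCV=1001
1: · MOVEQ
2: · ADDVC
3: ✓ CMP  NZCV=1010
4: · ADDGT
5: · MOVVS

VAL = 0xad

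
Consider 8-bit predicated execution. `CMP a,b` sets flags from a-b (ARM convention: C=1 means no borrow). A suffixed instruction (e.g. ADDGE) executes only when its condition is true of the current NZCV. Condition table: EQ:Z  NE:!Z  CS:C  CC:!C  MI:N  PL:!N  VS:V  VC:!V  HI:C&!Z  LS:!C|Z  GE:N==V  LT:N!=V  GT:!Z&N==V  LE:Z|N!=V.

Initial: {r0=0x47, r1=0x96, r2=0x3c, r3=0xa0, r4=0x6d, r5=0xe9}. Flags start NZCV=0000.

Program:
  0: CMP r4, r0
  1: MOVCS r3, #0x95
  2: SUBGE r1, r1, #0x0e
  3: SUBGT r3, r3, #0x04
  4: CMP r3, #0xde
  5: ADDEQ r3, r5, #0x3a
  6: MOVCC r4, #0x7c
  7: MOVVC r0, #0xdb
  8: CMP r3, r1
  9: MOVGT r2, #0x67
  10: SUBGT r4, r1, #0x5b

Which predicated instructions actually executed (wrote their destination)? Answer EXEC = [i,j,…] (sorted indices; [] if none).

EXEC = [1,2,3,6,7,9,10]

0: ✓ CMP  NZCV=0010
1: ✓ MOVCS  r3←0x95
2: ✓ SUBGE  r1←0x88
3: ✓ SUBGT  r3←0x91
4: ✓ CMP  NZCV=1000
5: · ADDEQ
6: ✓ MOVCC  r4←0x7c
7: ✓ MOVVC  r0←0xdb
8: ✓ CMP  NZCV=0010
9: ✓ MOVGT  r2←0x67
10: ✓ SUBGT  r4←0x2d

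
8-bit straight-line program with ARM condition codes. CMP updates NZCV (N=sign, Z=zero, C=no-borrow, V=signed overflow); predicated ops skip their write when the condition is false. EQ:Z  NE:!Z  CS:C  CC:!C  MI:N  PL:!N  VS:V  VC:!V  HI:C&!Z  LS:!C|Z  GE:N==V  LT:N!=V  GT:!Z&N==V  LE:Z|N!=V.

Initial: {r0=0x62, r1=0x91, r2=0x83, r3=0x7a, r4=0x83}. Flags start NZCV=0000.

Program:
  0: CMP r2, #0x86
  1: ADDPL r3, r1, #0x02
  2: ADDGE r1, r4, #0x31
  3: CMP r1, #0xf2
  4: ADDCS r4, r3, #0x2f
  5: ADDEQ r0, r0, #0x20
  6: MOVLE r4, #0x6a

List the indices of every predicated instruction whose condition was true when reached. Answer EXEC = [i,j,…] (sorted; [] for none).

EXEC = [6]

0: ✓ CMP  NZCV=1000
1: · ADDPL
2: · ADDGE
3: ✓ CMP  NZCV=1000
4: · ADDCS
5: · ADDEQ
6: ✓ MOVLE  r4←0x6a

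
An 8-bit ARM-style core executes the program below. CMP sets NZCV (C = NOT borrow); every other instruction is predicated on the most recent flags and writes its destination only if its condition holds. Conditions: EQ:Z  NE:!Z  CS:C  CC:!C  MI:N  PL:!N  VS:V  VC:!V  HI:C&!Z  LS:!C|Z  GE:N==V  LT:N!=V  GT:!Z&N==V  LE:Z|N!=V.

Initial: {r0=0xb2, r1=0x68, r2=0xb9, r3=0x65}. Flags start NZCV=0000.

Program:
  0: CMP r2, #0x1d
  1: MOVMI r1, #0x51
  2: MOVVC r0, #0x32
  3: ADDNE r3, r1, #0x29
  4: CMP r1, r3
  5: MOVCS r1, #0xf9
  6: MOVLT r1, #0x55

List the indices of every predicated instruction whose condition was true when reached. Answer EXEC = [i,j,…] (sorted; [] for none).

EXEC = [1,2,3,6]

[0] flags=1010 → (cmp)
[1] flags=1010 MI?T → r1=0x51
[2] flags=1010 VC?T → r0=0x32
[3] flags=1010 NE?T → r3=0x7a
[4] flags=1000 → (cmp)
[5] flags=1000 CS?F → skip
[6] flags=1000 LT?T → r1=0x55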